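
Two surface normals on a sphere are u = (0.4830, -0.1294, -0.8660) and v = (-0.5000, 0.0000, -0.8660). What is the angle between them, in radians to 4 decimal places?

1.0374 rad

u·v = 0.5085; |u| = 1.0000, |v| = 1.0000.
cos θ = (u·v)/(|u||v|) = 0.5085, so θ = 1.0374 rad.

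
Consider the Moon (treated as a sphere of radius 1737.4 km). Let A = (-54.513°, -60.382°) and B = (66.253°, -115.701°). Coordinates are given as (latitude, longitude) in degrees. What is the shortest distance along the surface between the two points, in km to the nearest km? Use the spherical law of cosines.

With latitudes φ₁ = -54.513°, φ₂ = 66.253° and longitude difference Δλ = -55.319°:
cos c = sin φ₁ sin φ₂ + cos φ₁ cos φ₂ cos Δλ = (-0.8142)(0.9153) + (0.5805)(0.4027)(0.5690) = -0.61229,
so c = arccos(-0.61229) = 2.22975 rad.
Distance = R·c = 1737.4 × 2.2297 ≈ 3874 km.

3874 km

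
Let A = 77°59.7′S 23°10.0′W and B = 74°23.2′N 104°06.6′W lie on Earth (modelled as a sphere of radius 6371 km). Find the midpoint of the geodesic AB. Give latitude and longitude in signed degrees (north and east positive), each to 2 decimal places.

-2.36°, -69.88°

Central angle δ = 2.7741 rad. Interpolating on the sphere with fraction f = 0.5:
P = [sin((1−f)δ)·A + sin(fδ)·B] / sin δ = 2.7364·A + 2.7364·B in Cartesian coordinates,
giving P = (0.3437, -0.9382, -0.0411), i.e. latitude -2.36°, longitude -69.88°.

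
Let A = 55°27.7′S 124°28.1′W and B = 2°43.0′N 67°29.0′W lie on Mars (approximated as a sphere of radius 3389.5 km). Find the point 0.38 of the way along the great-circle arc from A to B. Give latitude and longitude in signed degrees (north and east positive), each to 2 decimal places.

-36.38°, -93.71°

Central angle δ = 1.2979 rad. Interpolating on the sphere with fraction f = 0.38:
P = [sin((1−f)δ)·A + sin(fδ)·B] / sin δ = 0.7483·A + 0.4916·B in Cartesian coordinates,
giving P = (-0.0520, -0.8034, -0.5931), i.e. latitude -36.38°, longitude -93.71°.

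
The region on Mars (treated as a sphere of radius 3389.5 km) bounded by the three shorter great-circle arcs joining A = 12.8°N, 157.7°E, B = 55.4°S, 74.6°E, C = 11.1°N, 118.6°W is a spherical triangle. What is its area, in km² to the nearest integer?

26014213 km²

Side lengths (central angles): a = 2.3476, b = 1.4226, c = 1.6869 rad; semiperimeter s = 2.7285.
By l'Huilier's theorem, tan(E/4) = √[tan(s/2) tan((s−a)/2) tan((s−b)/2) tan((s−c)/2)], giving spherical excess E = 2.2643 rad.
Area = E·R² = 2.2643 × (3389.5)² ≈ 26014213 km².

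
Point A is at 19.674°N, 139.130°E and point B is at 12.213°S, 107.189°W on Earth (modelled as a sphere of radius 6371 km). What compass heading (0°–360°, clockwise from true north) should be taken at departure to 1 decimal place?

94.3°

Δλ = 113.681° = 1.9841 rad.
y = sin Δλ · cos φ₂ = (0.9158)(0.9774) = 0.8951
x = cos φ₁ sin φ₂ − sin φ₁ cos φ₂ cos Δλ = (0.9416)(-0.2115) − (0.3367)(0.9774)(-0.4016) = -0.0670
θ = atan2(y, x) = 94.28°, so the bearing is 94.3°.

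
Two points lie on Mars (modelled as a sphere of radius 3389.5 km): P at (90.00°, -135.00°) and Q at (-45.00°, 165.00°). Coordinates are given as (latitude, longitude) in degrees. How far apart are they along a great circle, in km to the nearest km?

Let φ₁ = 1.5708 rad, φ₂ = -0.7854 rad, and Δλ = -1.0472 rad.
Haversine: a = sin²(Δφ/2) + cos φ₁ cos φ₂ sin²(Δλ/2) = 0.8536 + (0.0000)(0.7071)(0.2500) = 0.85355.
Central angle c = 2·arcsin(√a) = 2.35619 rad.
Distance = R·c = 3389.5 × 2.3562 ≈ 7986 km.

7986 km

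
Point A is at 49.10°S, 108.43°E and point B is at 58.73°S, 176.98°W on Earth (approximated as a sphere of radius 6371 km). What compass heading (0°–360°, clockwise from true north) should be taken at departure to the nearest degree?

With φ₁ = -0.8570, φ₂ = -1.0250, Δλ = 1.3018 rad, the forward-azimuth formula gives
θ = atan2( sin Δλ cos φ₂ , cos φ₁ sin φ₂ − sin φ₁ cos φ₂ cos Δλ ) = atan2(0.5004, -0.4554) = 132.30°.
So the initial bearing is 132°.

132°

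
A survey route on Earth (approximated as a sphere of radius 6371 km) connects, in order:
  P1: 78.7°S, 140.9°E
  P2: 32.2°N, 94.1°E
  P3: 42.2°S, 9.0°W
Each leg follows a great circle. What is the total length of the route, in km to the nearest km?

Leg P1→P2: central angle 1.9922 rad, distance 12692.3 km.
Leg P2→P3: central angle 2.0944 rad, distance 13343.6 km.
Total: 12692.3 + 13343.6 ≈ 26036 km.

26036 km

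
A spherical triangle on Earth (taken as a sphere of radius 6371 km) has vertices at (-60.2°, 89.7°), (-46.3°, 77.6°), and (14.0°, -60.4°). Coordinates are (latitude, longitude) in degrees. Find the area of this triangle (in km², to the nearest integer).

Side lengths (central angles): a = 2.3092, b = 2.2497, c = 0.2725 rad; semiperimeter s = 2.4157.
By l'Huilier's theorem, tan(E/4) = √[tan(s/2) tan((s−a)/2) tan((s−b)/2) tan((s−c)/2)], giving spherical excess E = 0.5813 rad.
Area = E·R² = 0.5813 × (6371)² ≈ 23596300 km².

23596300 km²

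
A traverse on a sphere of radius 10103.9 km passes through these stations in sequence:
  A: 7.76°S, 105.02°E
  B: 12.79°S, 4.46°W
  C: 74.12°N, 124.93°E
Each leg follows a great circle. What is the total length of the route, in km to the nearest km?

38703 km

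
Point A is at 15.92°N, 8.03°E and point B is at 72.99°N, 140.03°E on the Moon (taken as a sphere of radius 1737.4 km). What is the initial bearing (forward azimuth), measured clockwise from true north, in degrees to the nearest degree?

13°

With φ₁ = 0.2779, φ₂ = 1.2739, Δλ = 2.3038 rad, the forward-azimuth formula gives
θ = atan2( sin Δλ cos φ₂ , cos φ₁ sin φ₂ − sin φ₁ cos φ₂ cos Δλ ) = atan2(0.2174, 0.9733) = 12.59°.
So the initial bearing is 13°.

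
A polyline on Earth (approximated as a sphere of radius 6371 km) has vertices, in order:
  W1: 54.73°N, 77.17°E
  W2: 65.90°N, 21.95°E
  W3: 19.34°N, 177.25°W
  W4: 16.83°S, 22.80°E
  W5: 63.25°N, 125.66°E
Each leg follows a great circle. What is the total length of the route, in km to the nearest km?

Leg W1→W2: central angle 0.4954 rad, distance 3156.3 km.
Leg W2→W3: central angle 1.6324 rad, distance 10399.9 km.
Leg W3→W4: central angle 2.8063 rad, distance 17878.7 km.
Leg W4→W5: central angle 1.9331 rad, distance 12315.8 km.
Total: 3156.3 + 10399.9 + 17878.7 + 12315.8 ≈ 43751 km.

43751 km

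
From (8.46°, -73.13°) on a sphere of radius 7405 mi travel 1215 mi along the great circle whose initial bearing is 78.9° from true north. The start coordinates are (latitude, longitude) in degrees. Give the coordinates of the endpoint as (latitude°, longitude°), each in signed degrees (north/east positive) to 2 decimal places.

Angular distance δ = d/R = 1215/7405 = 0.16408 rad; initial bearing θ = 1.3771 rad.
sin φ₂ = sin φ₁ cos δ + cos φ₁ sin δ cos θ = (0.1471)(0.9866) + (0.9891)(0.1633)(0.1925) = 0.1762, so φ₂ = 10.15°.
Δλ = atan2(sin θ sin δ cos φ₁, cos δ − sin φ₁ sin φ₂) = atan2(0.1585, 0.9606) = 9.372°.
λ₂ = -73.130° + 9.372° = -63.76°.

10.15°, -63.76°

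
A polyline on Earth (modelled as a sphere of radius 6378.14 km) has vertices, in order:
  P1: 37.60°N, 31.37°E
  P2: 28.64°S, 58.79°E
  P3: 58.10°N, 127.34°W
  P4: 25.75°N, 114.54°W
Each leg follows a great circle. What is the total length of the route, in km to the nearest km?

Leg P1→P2: central angle 1.2400 rad, distance 7909.0 km.
Leg P2→P3: central angle 2.6221 rad, distance 16723.8 km.
Leg P3→P4: central angle 0.5863 rad, distance 3739.8 km.
Total: 7909.0 + 16723.8 + 3739.8 ≈ 28373 km.

28373 km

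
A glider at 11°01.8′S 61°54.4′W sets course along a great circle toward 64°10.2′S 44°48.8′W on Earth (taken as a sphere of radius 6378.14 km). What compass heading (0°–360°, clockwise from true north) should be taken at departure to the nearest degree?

Δλ = 17.093° = 0.2983 rad.
y = sin Δλ · cos φ₂ = (0.2939)(0.4357) = 0.1281
x = cos φ₁ sin φ₂ − sin φ₁ cos φ₂ cos Δλ = (0.9815)(-0.9001) − (-0.1913)(0.4357)(0.9558) = -0.8038
θ = atan2(y, x) = 170.95°, so the bearing is 171°.

171°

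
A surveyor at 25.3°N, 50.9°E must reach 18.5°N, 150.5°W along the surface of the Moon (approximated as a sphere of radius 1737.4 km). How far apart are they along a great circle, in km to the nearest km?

With latitudes φ₁ = 25.300°, φ₂ = 18.500° and longitude difference Δλ = 158.600°:
cos c = sin φ₁ sin φ₂ + cos φ₁ cos φ₂ cos Δλ = (0.4274)(0.3173) + (0.9041)(0.9483)(-0.9311) = -0.66265,
so c = arccos(-0.66265) = 2.29515 rad.
Distance = R·c = 1737.4 × 2.2951 ≈ 3988 km.

3988 km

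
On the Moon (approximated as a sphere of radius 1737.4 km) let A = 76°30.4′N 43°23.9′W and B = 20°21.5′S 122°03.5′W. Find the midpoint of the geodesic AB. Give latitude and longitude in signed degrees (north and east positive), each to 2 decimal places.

Central angle δ = 1.8705 rad. Interpolating on the sphere with fraction f = 0.5:
P = [sin((1−f)δ)·A + sin(fδ)·B] / sin δ = 0.8423·A + 0.8423·B in Cartesian coordinates,
giving P = (-0.2764, -0.8043, 0.5260), i.e. latitude 31.74°, longitude -108.96°.

31.74°, -108.96°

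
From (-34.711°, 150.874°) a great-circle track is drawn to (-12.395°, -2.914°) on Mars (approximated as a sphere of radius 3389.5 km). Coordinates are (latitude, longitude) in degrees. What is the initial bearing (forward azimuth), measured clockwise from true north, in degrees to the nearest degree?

Δλ = -153.788° = -2.6841 rad.
y = sin Δλ · cos φ₂ = (-0.4417)(0.9767) = -0.4314
x = cos φ₁ sin φ₂ − sin φ₁ cos φ₂ cos Δλ = (0.8220)(-0.2147) − (-0.5694)(0.9767)(-0.8972) = -0.6754
θ = atan2(y, x) = -147.43°; adding 360° gives 213°.

213°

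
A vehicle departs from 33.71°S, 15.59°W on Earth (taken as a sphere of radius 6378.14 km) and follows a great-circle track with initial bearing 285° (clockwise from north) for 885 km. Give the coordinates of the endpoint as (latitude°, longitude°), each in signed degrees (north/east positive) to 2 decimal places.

-31.32°, -24.59°

Angular distance δ = d/R = 885/6378.14 = 0.13876 rad; initial bearing θ = 4.9742 rad.
sin φ₂ = sin φ₁ cos δ + cos φ₁ sin δ cos θ = (-0.5550)(0.9904) + (0.8319)(0.1383)(0.2588) = -0.5199, so φ₂ = -31.32°.
Δλ = atan2(sin θ sin δ cos φ₁, cos δ − sin φ₁ sin φ₂) = atan2(-0.1111, 0.7019) = -8.998°.
λ₂ = -15.590° − 8.998° = -24.59°.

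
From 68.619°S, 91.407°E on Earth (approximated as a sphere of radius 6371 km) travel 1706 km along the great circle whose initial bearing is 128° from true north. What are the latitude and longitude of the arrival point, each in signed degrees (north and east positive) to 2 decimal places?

-73.21°, 137.61°

Angular distance δ = d/R = 1706/6371 = 0.26778 rad; initial bearing θ = 2.2340 rad.
sin φ₂ = sin φ₁ cos δ + cos φ₁ sin δ cos θ = (-0.9312)(0.9644) + (0.3646)(0.2646)(-0.6157) = -0.9574, so φ₂ = -73.21°.
Δλ = atan2(sin θ sin δ cos φ₁, cos δ − sin φ₁ sin φ₂) = atan2(0.0760, 0.0729) = 46.207°.
λ₂ = 91.407° + 46.207° = 137.61°.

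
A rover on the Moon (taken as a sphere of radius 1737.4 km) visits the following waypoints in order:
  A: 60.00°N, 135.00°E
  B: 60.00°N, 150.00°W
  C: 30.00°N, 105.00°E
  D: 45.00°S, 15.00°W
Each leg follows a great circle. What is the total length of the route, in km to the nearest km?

7217 km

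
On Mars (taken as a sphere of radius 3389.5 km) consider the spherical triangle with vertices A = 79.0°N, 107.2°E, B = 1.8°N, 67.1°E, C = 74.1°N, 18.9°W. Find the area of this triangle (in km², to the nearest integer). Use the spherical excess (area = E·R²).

4090891 km²

Side lengths (central angles): a = 1.5215, b = 0.4196, c = 1.3931 rad; semiperimeter s = 1.6671.
By l'Huilier's theorem, tan(E/4) = √[tan(s/2) tan((s−a)/2) tan((s−b)/2) tan((s−c)/2)], giving spherical excess E = 0.3561 rad.
Area = E·R² = 0.3561 × (3389.5)² ≈ 4090891 km².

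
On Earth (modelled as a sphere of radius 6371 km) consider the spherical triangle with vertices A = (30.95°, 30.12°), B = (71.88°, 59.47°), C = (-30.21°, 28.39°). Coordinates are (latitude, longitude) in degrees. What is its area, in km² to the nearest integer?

4805214 km²

Side lengths (central angles): a = 1.8214, b = 1.0678, c = 0.7652 rad; semiperimeter s = 1.8272.
By l'Huilier's theorem, tan(E/4) = √[tan(s/2) tan((s−a)/2) tan((s−b)/2) tan((s−c)/2)], giving spherical excess E = 0.1184 rad.
Area = E·R² = 0.1184 × (6371)² ≈ 4805214 km².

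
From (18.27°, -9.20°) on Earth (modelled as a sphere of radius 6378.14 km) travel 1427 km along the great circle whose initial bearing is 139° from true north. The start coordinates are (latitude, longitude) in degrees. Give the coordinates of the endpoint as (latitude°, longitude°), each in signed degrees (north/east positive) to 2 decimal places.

Angular distance δ = d/R = 1427/6378.14 = 0.22373 rad; initial bearing θ = 2.4260 rad.
sin φ₂ = sin φ₁ cos δ + cos φ₁ sin δ cos θ = (0.3135)(0.9751) + (0.9496)(0.2219)(-0.7547) = 0.1467, so φ₂ = 8.43°.
Δλ = atan2(sin θ sin δ cos φ₁, cos δ − sin φ₁ sin φ₂) = atan2(0.1382, 0.9291) = 8.462°.
λ₂ = -9.200° + 8.462° = -0.74°.

8.43°, -0.74°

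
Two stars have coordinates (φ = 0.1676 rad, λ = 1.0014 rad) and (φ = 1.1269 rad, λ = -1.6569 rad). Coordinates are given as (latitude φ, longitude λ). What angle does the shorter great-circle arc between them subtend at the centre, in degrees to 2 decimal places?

102.96°

In radians: φ₁ = 0.1676, φ₂ = 1.1269, Δλ = -152.309° = -2.6583 rad.
cos c = sin φ₁ sin φ₂ + cos φ₁ cos φ₂ cos Δλ = (0.1668)(0.9031) + (0.9860)(0.4295)(-0.8855) = -0.22430,
so c = arccos(-0.22430) = 1.79702 rad.
So the angular separation is 102.96°.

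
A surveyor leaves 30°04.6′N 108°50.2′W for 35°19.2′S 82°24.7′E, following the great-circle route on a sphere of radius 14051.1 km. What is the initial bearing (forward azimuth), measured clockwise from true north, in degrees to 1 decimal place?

238.1°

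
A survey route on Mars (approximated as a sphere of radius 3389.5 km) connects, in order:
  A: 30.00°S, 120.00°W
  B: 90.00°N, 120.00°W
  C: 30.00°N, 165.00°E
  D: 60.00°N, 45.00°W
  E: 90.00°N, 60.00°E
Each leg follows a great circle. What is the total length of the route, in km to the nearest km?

17551 km

Leg A→B: central angle 2.0944 rad, distance 7099.0 km.
Leg B→C: central angle 1.0472 rad, distance 3549.5 km.
Leg C→D: central angle 1.5128 rad, distance 5127.5 km.
Leg D→E: central angle 0.5236 rad, distance 1774.7 km.
Total: 7099.0 + 3549.5 + 5127.5 + 1774.7 ≈ 17551 km.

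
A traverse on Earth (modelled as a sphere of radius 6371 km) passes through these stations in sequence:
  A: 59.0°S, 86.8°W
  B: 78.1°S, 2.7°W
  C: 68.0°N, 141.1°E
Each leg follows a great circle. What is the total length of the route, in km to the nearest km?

Leg A→B: central angle 0.5555 rad, distance 3538.8 km.
Leg B→C: central angle 2.8944 rad, distance 18439.9 km.
Total: 3538.8 + 18439.9 ≈ 21979 km.

21979 km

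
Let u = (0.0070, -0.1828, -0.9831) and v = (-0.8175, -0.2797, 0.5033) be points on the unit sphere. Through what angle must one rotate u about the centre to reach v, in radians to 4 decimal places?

2.0369 rad

u·v = -0.4494; |u| = 1.0000, |v| = 0.9999.
cos θ = (u·v)/(|u||v|) = -0.4494, so θ = 2.0369 rad.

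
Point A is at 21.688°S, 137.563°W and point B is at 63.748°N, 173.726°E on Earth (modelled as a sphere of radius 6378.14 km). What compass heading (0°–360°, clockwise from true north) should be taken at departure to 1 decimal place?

340.6°

With φ₁ = -0.3785, φ₂ = 1.1126, Δλ = -0.8502 rad, the forward-azimuth formula gives
θ = atan2( sin Δλ cos φ₂ , cos φ₁ sin φ₂ − sin φ₁ cos φ₂ cos Δλ ) = atan2(-0.3324, 0.9412) = -19.45°.
Adding 360° brings this into [0°, 360°): 340.6°.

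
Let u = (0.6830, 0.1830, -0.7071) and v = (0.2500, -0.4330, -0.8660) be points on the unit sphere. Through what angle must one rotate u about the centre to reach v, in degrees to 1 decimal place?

45.3°

u·v = 0.7039; |u| = 1.0000, |v| = 1.0000.
cos θ = (u·v)/(|u||v|) = 0.7039, so θ = 45.3°.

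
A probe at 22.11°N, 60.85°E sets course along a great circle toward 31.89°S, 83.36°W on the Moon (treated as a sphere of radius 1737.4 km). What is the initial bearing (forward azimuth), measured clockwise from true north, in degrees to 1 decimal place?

245.1°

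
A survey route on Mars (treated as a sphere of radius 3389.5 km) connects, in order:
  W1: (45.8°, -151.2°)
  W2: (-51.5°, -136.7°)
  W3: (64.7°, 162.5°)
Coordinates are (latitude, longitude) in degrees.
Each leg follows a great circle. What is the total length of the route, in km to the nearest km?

13215 km

Leg W1→W2: central angle 1.7122 rad, distance 5803.3 km.
Leg W2→W3: central angle 2.1868 rad, distance 7412.1 km.
Total: 5803.3 + 7412.1 ≈ 13215 km.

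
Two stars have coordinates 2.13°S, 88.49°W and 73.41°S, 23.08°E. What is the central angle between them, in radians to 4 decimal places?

1.6401 rad

Let φ₁ = -0.0372 rad, φ₂ = -1.2812 rad, and Δλ = 1.9473 rad.
cos c = sin φ₁ sin φ₂ + cos φ₁ cos φ₂ cos Δλ = (-0.0372)(-0.9584) + (0.9993)(0.2855)(-0.3676) = -0.06928,
so c = arccos(-0.06928) = 1.64013 rad.
So the angular separation is 1.6401 rad.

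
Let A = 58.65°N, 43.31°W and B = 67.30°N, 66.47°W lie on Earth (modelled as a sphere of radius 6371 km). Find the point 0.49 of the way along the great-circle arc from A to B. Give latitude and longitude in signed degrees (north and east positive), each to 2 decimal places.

Central angle δ = 0.2353 rad. Interpolating on the sphere with fraction f = 0.49:
P = [sin((1−f)δ)·A + sin(fδ)·B] / sin δ = 0.5135·A + 0.4935·B in Cartesian coordinates,
giving P = (0.2704, -0.3578, 0.8938), i.e. latitude 63.35°, longitude -52.92°.

63.35°, -52.92°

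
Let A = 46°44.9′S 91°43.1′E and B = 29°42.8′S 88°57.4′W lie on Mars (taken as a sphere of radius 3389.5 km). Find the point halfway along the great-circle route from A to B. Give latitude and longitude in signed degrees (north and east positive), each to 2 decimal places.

The central angle between A and B is δ = 1.8070 rad.
With f = 0.5, the slerp weights are sin((1−f)δ)/sin δ = 0.8080 and sin(fδ)/sin δ = 0.8080.
Weighted sum of the unit vectors: (0.8080)·(-0.0205,0.6849,-0.7284) + (0.8080)·(0.0158,-0.8684,-0.4957) = (-0.0038, -0.1482, -0.9889).
Converting back: φ = atan2(z, √(x²+y²)) = -81.47°, λ = atan2(y, x) = -91.48°.

-81.47°, -91.48°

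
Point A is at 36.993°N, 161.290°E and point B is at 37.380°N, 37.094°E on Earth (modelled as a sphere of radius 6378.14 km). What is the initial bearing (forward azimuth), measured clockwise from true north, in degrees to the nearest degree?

319°

Δλ = -124.196° = -2.1676 rad.
y = sin Δλ · cos φ₂ = (-0.8271)(0.7946) = -0.6573
x = cos φ₁ sin φ₂ − sin φ₁ cos φ₂ cos Δλ = (0.7987)(0.6071) − (0.6017)(0.7946)(-0.5620) = 0.7536
θ = atan2(y, x) = -41.09°; adding 360° gives 319°.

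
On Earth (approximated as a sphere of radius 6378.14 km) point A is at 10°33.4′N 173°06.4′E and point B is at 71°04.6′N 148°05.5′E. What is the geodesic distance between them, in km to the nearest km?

In radians: φ₁ = 0.1842, φ₂ = 1.2405, Δλ = -25.015° = -0.4366 rad.
cos c = sin φ₁ sin φ₂ + cos φ₁ cos φ₂ cos Δλ = (0.1832)(0.9460) + (0.9831)(0.3243)(0.9062) = 0.46221,
so c = arccos(0.46221) = 1.09031 rad.
Distance = R·c = 6378.14 × 1.0903 ≈ 6954 km.

6954 km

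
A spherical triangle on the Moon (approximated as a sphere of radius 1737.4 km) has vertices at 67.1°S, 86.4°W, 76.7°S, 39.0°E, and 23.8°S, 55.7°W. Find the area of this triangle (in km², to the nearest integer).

706497 km²

Side lengths (central angles): a = 1.1859, b = 0.8259, c = 0.5649 rad; semiperimeter s = 1.2884.
By l'Huilier's theorem, tan(E/4) = √[tan(s/2) tan((s−a)/2) tan((s−b)/2) tan((s−c)/2)], giving spherical excess E = 0.2341 rad.
Area = E·R² = 0.2341 × (1737.4)² ≈ 706497 km².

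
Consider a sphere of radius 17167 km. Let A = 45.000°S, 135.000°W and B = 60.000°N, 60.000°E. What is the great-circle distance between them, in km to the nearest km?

48698 km

In radians: φ₁ = -0.7854, φ₂ = 1.0472, Δλ = -165.000° = -2.8798 rad.
Haversine: a = sin²(Δφ/2) + cos φ₁ cos φ₂ sin²(Δλ/2) = 0.6294 + (0.7071)(0.5000)(0.9830) = 0.97694.
Central angle c = 2·arcsin(√a) = 2.83670 rad.
Distance = R·c = 17167 × 2.8367 ≈ 48698 km.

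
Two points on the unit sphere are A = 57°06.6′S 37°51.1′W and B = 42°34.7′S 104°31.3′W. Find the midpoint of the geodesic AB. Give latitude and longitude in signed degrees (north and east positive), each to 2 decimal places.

Central angle δ = 0.7576 rad. Interpolating on the sphere with fraction f = 0.5:
P = [sin((1−f)δ)·A + sin(fδ)·B] / sin δ = 0.5381·A + 0.5381·B in Cartesian coordinates,
giving P = (0.1314, -0.5629, -0.8160), i.e. latitude -54.69°, longitude -76.86°.

-54.69°, -76.86°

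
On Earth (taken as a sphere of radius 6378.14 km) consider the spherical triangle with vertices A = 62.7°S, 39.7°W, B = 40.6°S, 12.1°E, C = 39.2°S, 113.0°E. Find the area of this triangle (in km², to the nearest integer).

Side lengths (central angles): a = 1.2661, b = 1.3225, c = 0.6540 rad; semiperimeter s = 1.6213.
By l'Huilier's theorem, tan(E/4) = √[tan(s/2) tan((s−a)/2) tan((s−b)/2) tan((s−c)/2)], giving spherical excess E = 0.4863 rad.
Area = E·R² = 0.4863 × (6378.14)² ≈ 19782164 km².

19782164 km²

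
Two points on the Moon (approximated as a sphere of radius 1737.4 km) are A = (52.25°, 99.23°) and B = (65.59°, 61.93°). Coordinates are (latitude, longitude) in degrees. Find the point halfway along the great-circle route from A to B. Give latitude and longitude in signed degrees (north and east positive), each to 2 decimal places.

60.22°, 84.33°

Central angle δ = 0.3995 rad. Interpolating on the sphere with fraction f = 0.5:
P = [sin((1−f)δ)·A + sin(fδ)·B] / sin δ = 0.5101·A + 0.5101·B in Cartesian coordinates,
giving P = (0.0491, 0.4943, 0.8679), i.e. latitude 60.22°, longitude 84.33°.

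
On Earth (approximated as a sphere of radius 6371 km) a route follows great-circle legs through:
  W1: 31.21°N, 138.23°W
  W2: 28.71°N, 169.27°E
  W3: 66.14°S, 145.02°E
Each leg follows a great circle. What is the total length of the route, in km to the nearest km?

Leg W1→W2: central angle 0.7876 rad, distance 5017.6 km.
Leg W2→W3: central angle 1.6869 rad, distance 10747.3 km.
Total: 5017.6 + 10747.3 ≈ 15765 km.

15765 km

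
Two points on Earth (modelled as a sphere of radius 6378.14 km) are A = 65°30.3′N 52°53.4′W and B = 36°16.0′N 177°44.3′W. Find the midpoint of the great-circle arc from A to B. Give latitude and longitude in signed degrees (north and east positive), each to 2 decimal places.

Central angle δ = 1.2161 rad. Interpolating on the sphere with fraction f = 0.5:
P = [sin((1−f)δ)·A + sin(fδ)·B] / sin δ = 0.6092·A + 0.6092·B in Cartesian coordinates,
giving P = (-0.3384, -0.2208, 0.9147), i.e. latitude 66.17°, longitude -146.87°.

66.17°, -146.87°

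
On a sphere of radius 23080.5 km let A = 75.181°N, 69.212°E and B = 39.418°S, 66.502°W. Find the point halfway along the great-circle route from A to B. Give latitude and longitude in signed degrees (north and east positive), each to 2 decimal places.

Central angle δ = 2.4269 rad. Interpolating on the sphere with fraction f = 0.5:
P = [sin((1−f)δ)·A + sin(fδ)·B] / sin δ = 1.4294·A + 1.4294·B in Cartesian coordinates,
giving P = (0.5701, -0.6709, 0.4742), i.e. latitude 28.31°, longitude -49.65°.

28.31°, -49.65°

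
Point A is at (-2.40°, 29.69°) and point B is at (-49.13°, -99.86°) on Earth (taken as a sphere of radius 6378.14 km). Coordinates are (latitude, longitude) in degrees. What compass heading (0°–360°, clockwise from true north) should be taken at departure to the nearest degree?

Δλ = -129.550° = -2.2611 rad.
y = sin Δλ · cos φ₂ = (-0.7711)(0.6543) = -0.5045
x = cos φ₁ sin φ₂ − sin φ₁ cos φ₂ cos Δλ = (0.9991)(-0.7562) − (-0.0419)(0.6543)(-0.6368) = -0.7730
θ = atan2(y, x) = -146.87°; adding 360° gives 213°.

213°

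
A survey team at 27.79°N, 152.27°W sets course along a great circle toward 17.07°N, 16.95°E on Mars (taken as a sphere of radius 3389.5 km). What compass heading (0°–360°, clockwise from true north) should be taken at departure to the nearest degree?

With φ₁ = 0.4850, φ₂ = 0.2979, Δλ = 2.9534 rad, the forward-azimuth formula gives
θ = atan2( sin Δλ cos φ₂ , cos φ₁ sin φ₂ − sin φ₁ cos φ₂ cos Δλ ) = atan2(0.1788, 0.6975) = 14.38°.
So the initial bearing is 14°.

14°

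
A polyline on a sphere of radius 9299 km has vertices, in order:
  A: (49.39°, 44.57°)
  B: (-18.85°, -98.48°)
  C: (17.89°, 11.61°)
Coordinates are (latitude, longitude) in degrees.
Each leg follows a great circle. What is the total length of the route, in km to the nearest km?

40841 km

Leg A→B: central angle 2.4002 rad, distance 22319.9 km.
Leg B→C: central angle 1.9917 rad, distance 18521.0 km.
Total: 22319.9 + 18521.0 ≈ 40841 km.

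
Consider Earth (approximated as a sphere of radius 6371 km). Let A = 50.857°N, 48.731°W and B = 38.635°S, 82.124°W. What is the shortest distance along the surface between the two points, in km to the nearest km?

10470 km

With latitudes φ₁ = 50.857°, φ₂ = -38.635° and longitude difference Δλ = -33.393°:
cos c = sin φ₁ sin φ₂ + cos φ₁ cos φ₂ cos Δλ = (0.7756)(-0.6244) + (0.6313)(0.7811)(0.8349) = -0.07254,
so c = arccos(-0.07254) = 1.64340 rad.
Distance = R·c = 6371 × 1.6434 ≈ 10470 km.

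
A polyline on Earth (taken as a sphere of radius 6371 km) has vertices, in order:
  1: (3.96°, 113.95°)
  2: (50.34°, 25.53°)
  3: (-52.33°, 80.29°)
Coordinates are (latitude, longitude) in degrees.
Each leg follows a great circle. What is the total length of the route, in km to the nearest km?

22077 km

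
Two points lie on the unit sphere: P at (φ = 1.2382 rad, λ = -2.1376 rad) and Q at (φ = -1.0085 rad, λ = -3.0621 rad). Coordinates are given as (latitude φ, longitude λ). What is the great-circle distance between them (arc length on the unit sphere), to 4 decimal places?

2.3390

With latitudes φ₁ = 70.944°, φ₂ = -57.783° and longitude difference Δλ = -52.970°:
Haversine: a = sin²(Δφ/2) + cos φ₁ cos φ₂ sin²(Δλ/2) = 0.8128 + (0.3265)(0.5331)(0.1989) = 0.84742.
Central angle c = 2·arcsin(√a) = 2.33899 rad.
On the unit sphere the arc length equals the central angle: 2.3390.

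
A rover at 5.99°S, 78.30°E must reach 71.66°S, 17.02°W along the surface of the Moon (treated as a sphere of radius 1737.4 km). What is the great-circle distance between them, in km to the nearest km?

2607 km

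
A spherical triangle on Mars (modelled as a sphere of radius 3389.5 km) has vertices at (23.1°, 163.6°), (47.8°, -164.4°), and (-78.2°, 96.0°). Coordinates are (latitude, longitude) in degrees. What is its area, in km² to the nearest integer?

7211726 km²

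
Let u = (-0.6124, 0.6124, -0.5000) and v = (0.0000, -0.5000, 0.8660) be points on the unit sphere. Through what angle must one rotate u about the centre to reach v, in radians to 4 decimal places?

2.4027 rad

u·v = -0.7392; |u| = 1.0000, |v| = 1.0000.
cos θ = (u·v)/(|u||v|) = -0.7392, so θ = 2.4027 rad.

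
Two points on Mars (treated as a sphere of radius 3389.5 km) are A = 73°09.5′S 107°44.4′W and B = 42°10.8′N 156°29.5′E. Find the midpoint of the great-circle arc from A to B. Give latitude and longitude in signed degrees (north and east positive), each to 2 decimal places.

-20.40°, 178.54°

The central angle between A and B is δ = 2.2973 rad.
With f = 0.5, the slerp weights are sin((1−f)δ)/sin δ = 1.2203 and sin(fδ)/sin δ = 1.2203.
Weighted sum of the unit vectors: (1.2203)·(-0.0883,-0.2760,-0.9571) + (1.2203)·(-0.6795,0.2956,0.6715) = (-0.9370, 0.0240, -0.3486).
Converting back: φ = atan2(z, √(x²+y²)) = -20.40°, λ = atan2(y, x) = 178.54°.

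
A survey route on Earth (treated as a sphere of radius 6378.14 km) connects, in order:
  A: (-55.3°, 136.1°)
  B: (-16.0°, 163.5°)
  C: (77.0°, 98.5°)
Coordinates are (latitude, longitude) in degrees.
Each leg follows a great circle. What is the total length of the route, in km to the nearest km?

Leg A→B: central angle 0.7778 rad, distance 4961.0 km.
Leg B→C: central angle 1.7489 rad, distance 11154.9 km.
Total: 4961.0 + 11154.9 ≈ 16116 km.

16116 km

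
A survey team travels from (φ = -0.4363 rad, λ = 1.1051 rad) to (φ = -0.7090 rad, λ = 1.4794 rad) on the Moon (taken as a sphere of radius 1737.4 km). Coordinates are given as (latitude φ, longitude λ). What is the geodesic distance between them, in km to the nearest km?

Let φ₁ = -0.4363 rad, φ₂ = -0.7090 rad, and Δλ = 0.3743 rad.
cos c = sin φ₁ sin φ₂ + cos φ₁ cos φ₂ cos Δλ = (-0.4226)(-0.6511) + (0.9063)(0.7590)(0.9308) = 0.91542,
so c = arccos(0.91542) = 0.41425 rad.
Distance = R·c = 1737.4 × 0.4142 ≈ 720 km.

720 km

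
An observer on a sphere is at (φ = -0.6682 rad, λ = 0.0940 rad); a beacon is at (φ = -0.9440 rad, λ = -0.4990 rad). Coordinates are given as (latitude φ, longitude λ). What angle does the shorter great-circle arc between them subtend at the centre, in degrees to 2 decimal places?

With latitudes φ₁ = -38.285°, φ₂ = -54.087° and longitude difference Δλ = -33.976°:
cos c = sin φ₁ sin φ₂ + cos φ₁ cos φ₂ cos Δλ = (-0.6196)(-0.8099) + (0.7849)(0.5866)(0.8293) = 0.88360,
so c = arccos(0.88360) = 0.48730 rad.
So the angular separation is 27.92°.

27.92°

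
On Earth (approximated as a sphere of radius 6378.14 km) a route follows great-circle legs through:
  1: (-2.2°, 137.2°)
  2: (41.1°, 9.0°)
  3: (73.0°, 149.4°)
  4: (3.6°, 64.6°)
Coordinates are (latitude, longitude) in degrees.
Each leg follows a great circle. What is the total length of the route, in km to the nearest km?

Leg 1→2: central angle 2.0839 rad, distance 13291.5 km.
Leg 2→3: central angle 1.0940 rad, distance 6978.0 km.
Leg 3→4: central angle 1.4842 rad, distance 9466.4 km.
Total: 13291.5 + 6978.0 + 9466.4 ≈ 29736 km.

29736 km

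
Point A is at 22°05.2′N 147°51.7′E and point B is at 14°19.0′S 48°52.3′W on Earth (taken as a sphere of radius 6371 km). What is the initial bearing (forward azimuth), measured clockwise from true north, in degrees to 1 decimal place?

66.8°

With φ₁ = 0.3855, φ₂ = -0.2499, Δλ = 2.8495 rad, the forward-azimuth formula gives
θ = atan2( sin Δλ cos φ₂ , cos φ₁ sin φ₂ − sin φ₁ cos φ₂ cos Δλ ) = atan2(0.2790, 0.1198) = 66.77°.
So the initial bearing is 66.8°.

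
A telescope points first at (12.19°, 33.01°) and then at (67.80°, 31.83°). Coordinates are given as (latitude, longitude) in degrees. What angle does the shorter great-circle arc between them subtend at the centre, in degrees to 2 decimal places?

55.62°

With latitudes φ₁ = 12.190°, φ₂ = 67.800° and longitude difference Δλ = -1.180°:
cos c = sin φ₁ sin φ₂ + cos φ₁ cos φ₂ cos Δλ = (0.2112)(0.9259) + (0.9775)(0.3778)(0.9998) = 0.56474,
so c = arccos(0.56474) = 0.97067 rad.
So the angular separation is 55.62°.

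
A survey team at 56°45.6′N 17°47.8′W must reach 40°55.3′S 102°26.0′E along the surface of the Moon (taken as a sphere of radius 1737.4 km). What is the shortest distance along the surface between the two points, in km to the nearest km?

4219 km

With latitudes φ₁ = 56.760°, φ₂ = -40.922° and longitude difference Δλ = 120.230°:
Haversine: a = sin²(Δφ/2) + cos φ₁ cos φ₂ sin²(Δλ/2) = 0.5668 + (0.5481)(0.7556)(0.7517) = 0.87819.
Central angle c = 2·arcsin(√a) = 2.42856 rad.
Distance = R·c = 1737.4 × 2.4286 ≈ 4219 km.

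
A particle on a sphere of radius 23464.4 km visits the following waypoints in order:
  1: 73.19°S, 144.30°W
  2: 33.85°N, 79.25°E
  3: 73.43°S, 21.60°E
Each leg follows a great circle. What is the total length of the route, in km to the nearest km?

101990 km

Leg 1→2: central angle 2.3565 rad, distance 55292.9 km.
Leg 2→3: central angle 1.9901 rad, distance 46697.3 km.
Total: 55292.9 + 46697.3 ≈ 101990 km.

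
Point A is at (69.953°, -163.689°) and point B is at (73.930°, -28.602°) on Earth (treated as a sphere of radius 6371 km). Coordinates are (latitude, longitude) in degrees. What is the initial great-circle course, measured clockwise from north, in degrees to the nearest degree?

With φ₁ = 1.2209, φ₂ = 1.2903, Δλ = 2.3577 rad, the forward-azimuth formula gives
θ = atan2( sin Δλ cos φ₂ , cos φ₁ sin φ₂ − sin φ₁ cos φ₂ cos Δλ ) = atan2(0.1954, 0.5136) = 20.83°.
So the initial bearing is 21°.

21°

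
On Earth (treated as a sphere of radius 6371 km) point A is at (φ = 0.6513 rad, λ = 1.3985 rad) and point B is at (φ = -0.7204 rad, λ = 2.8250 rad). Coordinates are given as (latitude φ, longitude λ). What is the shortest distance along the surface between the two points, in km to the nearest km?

12042 km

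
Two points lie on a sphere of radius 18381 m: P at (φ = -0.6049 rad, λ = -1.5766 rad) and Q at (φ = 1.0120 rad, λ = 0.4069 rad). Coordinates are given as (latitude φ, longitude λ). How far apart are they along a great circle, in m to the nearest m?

42051 m

Let φ₁ = -0.6049 rad, φ₂ = 1.0120 rad, and Δλ = 1.9835 rad.
Haversine: a = sin²(Δφ/2) + cos φ₁ cos φ₂ sin²(Δλ/2) = 0.5230 + (0.8226)(0.5302)(0.7005) = 0.82855.
Central angle c = 2·arcsin(√a) = 2.28775 rad.
Distance = R·c = 18381 × 2.2878 ≈ 42051 m.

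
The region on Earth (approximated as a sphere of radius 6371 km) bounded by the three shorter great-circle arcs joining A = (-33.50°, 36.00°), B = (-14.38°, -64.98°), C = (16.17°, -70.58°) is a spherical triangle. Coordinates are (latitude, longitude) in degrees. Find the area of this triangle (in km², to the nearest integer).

19726156 km²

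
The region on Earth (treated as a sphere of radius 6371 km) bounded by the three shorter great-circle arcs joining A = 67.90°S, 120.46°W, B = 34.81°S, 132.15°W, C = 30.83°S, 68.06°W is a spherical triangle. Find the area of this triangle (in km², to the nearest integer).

10645075 km²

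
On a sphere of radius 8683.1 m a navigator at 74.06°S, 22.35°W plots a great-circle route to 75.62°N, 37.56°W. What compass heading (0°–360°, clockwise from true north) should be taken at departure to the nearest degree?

353°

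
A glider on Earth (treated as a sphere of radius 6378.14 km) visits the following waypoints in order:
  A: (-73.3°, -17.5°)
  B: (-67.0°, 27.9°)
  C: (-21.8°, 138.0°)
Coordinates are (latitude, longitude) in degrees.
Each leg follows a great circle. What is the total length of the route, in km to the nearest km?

10421 km

Leg A→B: central angle 0.2819 rad, distance 1798.2 km.
Leg B→C: central angle 1.3519 rad, distance 8622.5 km.
Total: 1798.2 + 8622.5 ≈ 10421 km.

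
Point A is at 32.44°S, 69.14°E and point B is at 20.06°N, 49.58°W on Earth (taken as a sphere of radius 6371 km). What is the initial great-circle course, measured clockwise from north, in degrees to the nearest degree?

273°

With φ₁ = -0.5662, φ₂ = 0.3501, Δλ = -2.0721 rad, the forward-azimuth formula gives
θ = atan2( sin Δλ cos φ₂ , cos φ₁ sin φ₂ − sin φ₁ cos φ₂ cos Δλ ) = atan2(-0.8238, 0.0474) = -86.71°.
Adding 360° brings this into [0°, 360°): 273°.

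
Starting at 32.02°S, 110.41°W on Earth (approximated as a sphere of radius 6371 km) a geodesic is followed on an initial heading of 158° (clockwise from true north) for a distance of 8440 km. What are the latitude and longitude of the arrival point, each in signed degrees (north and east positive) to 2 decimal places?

-63.07°, 16.24°

Angular distance δ = d/R = 8440/6371 = 1.32475 rad; initial bearing θ = 2.7576 rad.
sin φ₂ = sin φ₁ cos δ + cos φ₁ sin δ cos θ = (-0.5302)(0.2436) + (0.8479)(0.9699)(-0.9272) = -0.8916, so φ₂ = -63.07°.
Δλ = atan2(sin θ sin δ cos φ₁, cos δ − sin φ₁ sin φ₂) = atan2(0.3080, -0.2292) = 126.647°.
λ₂ = -110.410° + 126.647° = 16.24°.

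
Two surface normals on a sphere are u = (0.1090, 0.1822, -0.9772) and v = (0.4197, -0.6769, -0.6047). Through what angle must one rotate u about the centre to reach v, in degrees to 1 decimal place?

u·v = 0.5133; |u| = 1.0000, |v| = 1.0000.
cos θ = (u·v)/(|u||v|) = 0.5133, so θ = 59.1°.

59.1°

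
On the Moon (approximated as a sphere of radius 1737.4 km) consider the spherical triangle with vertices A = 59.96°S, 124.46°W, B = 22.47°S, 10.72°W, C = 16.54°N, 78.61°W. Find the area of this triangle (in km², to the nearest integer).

3524656 km²

Side lengths (central angles): a = 1.3443, b = 1.4829, c = 1.4257 rad; semiperimeter s = 2.1264.
By l'Huilier's theorem, tan(E/4) = √[tan(s/2) tan((s−a)/2) tan((s−b)/2) tan((s−c)/2)], giving spherical excess E = 1.1677 rad.
Area = E·R² = 1.1677 × (1737.4)² ≈ 3524656 km².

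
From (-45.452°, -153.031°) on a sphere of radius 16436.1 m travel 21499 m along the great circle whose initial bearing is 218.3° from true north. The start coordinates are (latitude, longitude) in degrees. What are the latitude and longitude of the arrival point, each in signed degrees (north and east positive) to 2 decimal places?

Angular distance δ = d/R = 21499/16436.1 = 1.30804 rad; initial bearing θ = 3.8101 rad.
sin φ₂ = sin φ₁ cos δ + cos φ₁ sin δ cos θ = (-0.7127)(0.2597) + (0.7015)(0.9657)(-0.7848) = -0.7167, so φ₂ = -45.79°.
Δλ = atan2(sin θ sin δ cos φ₁, cos δ − sin φ₁ sin φ₂) = atan2(-0.4199, -0.2510) = -120.877°.
λ₂ = -153.031° − 120.877° = -273.91° → 86.09° after wrapping to (−180°, 180°].

-45.79°, 86.09°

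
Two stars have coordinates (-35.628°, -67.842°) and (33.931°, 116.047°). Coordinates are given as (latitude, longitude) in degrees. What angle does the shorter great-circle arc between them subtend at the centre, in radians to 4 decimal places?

Let φ₁ = -0.6218 rad, φ₂ = 0.5922 rad, and Δλ = -3.0737 rad.
Haversine: a = sin²(Δφ/2) + cos φ₁ cos φ₂ sin²(Δλ/2) = 0.3254 + (0.8128)(0.8297)(0.9988) = 0.99900.
Central angle c = 2·arcsin(√a) = 3.07847 rad.
So the angular separation is 3.0785 rad.

3.0785 rad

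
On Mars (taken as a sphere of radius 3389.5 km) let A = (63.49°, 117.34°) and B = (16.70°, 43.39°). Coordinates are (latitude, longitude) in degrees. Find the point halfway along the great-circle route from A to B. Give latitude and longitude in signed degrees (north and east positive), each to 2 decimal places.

Central angle δ = 1.1860 rad. Interpolating on the sphere with fraction f = 0.5:
P = [sin((1−f)δ)·A + sin(fδ)·B] / sin δ = 0.6029·A + 0.6029·B in Cartesian coordinates,
giving P = (0.2961, 0.6358, 0.7128), i.e. latitude 45.46°, longitude 65.03°.

45.46°, 65.03°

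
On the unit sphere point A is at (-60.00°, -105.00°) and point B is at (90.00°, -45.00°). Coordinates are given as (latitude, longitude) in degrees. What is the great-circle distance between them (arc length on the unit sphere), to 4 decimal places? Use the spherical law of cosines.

2.6180

With latitudes φ₁ = -60.000°, φ₂ = 90.000° and longitude difference Δλ = 60.000°:
cos c = sin φ₁ sin φ₂ + cos φ₁ cos φ₂ cos Δλ = (-0.8660)(1.0000) + (0.5000)(0.0000)(0.5000) = -0.86603,
so c = arccos(-0.86603) = 2.61799 rad.
On the unit sphere the arc length equals the central angle: 2.6180.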